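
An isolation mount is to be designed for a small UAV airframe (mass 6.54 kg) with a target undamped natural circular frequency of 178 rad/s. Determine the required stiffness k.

207000 N/m

k = m·ω_n² = 6.54 × 178.0² = 6.54 × 31680 = 207200 N/m.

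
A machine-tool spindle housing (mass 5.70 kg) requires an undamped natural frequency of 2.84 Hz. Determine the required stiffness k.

1810 N/m

ω_n = 2πf_n = 2π × 2.84 = 17.84 rad/s.
k = m·ω_n² = 5.70 × 17.84² = 5.70 × 318.4 = 1815 N/m.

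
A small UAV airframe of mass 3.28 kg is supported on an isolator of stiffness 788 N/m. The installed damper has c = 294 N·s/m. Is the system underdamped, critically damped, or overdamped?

overdamped

c_c = 2√(k·m) = 101.7 N·s/m; ζ = c/c_c = 294/101.7 = 2.89.
Since ζ > 1 the system is overdamped.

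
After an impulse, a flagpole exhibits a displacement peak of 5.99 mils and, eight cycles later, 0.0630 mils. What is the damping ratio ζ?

0.0902

Logarithmic decrement δ = (1/n)·ln(x₀/x_n) = (1/8)·ln(5.99/0.0630) = (1/8)·ln(95.08) = 0.5693.
ζ = δ/√(4π² + δ²) = 0.5693/√(39.48 + 0.324) = 0.5693/6.309 = 0.09024.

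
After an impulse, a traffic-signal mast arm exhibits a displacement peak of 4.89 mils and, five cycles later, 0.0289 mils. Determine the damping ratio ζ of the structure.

Logarithmic decrement δ = (1/n)·ln(x₀/x_n) = (1/5)·ln(4.89/0.0289) = (1/5)·ln(169.2) = 1.026.
ζ = δ/√(4π² + δ²) = 1.026/√(39.48 + 1.05) = 1.026/6.366 = 0.1612.

0.161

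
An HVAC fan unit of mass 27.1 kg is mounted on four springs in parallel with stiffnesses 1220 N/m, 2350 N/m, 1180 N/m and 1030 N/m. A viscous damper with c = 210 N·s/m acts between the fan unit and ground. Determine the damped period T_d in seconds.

Parallel springs add: k_eq = 1220 + 2350 + 1180 + 1030 = 5780 N/m.
ω_n = √(k_eq/m) = √(5780/27.1) = 14.60 rad/s.
Critical damping c_c = 2√(k_eq·m) = 2√(5780 × 27.1) = 791.6 N·s/m, so ζ = c/c_c = 210/791.6 = 0.2653.
ω_d = ω_n√(1 − ζ²) = 14.60 × √(1 − 0.0704) = 14.08 rad/s.
T_d = 2π/ω_d = 0.4462 s.

0.446 s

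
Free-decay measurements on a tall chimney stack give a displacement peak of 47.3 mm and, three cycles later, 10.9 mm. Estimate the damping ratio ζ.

Logarithmic decrement δ = (1/n)·ln(x₀/x_n) = (1/3)·ln(47.3/10.9) = (1/3)·ln(4.339) = 0.4892.
ζ = δ/√(4π² + δ²) = 0.4892/√(39.48 + 0.239) = 0.4892/6.302 = 0.07763.

0.0776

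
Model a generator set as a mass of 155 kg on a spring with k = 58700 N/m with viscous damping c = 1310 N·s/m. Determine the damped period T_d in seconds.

0.331 s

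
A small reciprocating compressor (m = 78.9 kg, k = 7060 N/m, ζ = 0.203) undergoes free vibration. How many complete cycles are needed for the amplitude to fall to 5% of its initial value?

3 cycles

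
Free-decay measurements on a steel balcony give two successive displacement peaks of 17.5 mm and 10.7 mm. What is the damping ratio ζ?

Logarithmic decrement δ = (1/n)·ln(x₀/x_n) = (1/1)·ln(17.5/10.7) = (1/1)·ln(1.636) = 0.4920.
ζ = δ/√(4π² + δ²) = 0.4920/√(39.48 + 0.242) = 0.4920/6.302 = 0.07806.

0.0781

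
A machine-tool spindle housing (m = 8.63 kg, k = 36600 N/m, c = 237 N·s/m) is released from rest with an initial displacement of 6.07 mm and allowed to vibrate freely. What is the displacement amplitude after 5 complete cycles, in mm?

0.00692 mm

ζ = c/(2√(km)) = 237/(2√(36600 × 8.63)) = 237/1124 = 0.2108.
Logarithmic decrement δ = 2πζ/√(1 − ζ²) = 2π × 0.2108/√(1 − 0.0445) = 1.355.
After n cycles, x_n/x₀ = e^(−nδ), so x_5 = 6.07 × e^(−5 × 1.355) = 6.07 × 0.001140 = 0.006922 mm.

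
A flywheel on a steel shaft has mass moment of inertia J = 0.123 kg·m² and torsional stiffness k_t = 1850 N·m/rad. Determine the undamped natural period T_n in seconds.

ω_n = √(k_t/J) = √(1850/0.123) = √15040 = 122.6 rad/s.
T_n = 2π/ω_n = 6.283/122.6 = 0.05123 s.

0.0512 s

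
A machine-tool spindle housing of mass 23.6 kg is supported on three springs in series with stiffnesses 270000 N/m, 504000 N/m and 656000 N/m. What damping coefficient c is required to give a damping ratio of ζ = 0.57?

2060 N·s/m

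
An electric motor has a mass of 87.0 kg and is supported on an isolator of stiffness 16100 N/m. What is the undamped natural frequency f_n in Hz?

2.17 Hz

ω_n = √(k/m) = √(16100/87.0) = √185.1 = 13.60 rad/s.
f_n = ω_n/(2π) = 13.60/6.283 = 2.165 Hz.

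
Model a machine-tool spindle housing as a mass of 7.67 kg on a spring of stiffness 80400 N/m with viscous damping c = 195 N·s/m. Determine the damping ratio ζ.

0.124

ω_n = √(k/m) = √(80400/7.67) = 102.4 rad/s.
Critical damping c_c = 2√(k·m) = 2√(80400 × 7.67) = 1571 N·s/m, so ζ = c/c_c = 195/1571 = 0.1242.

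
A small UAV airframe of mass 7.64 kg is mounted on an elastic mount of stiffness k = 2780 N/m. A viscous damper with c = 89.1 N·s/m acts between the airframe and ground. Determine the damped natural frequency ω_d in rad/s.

ω_n = √(k/m) = √(2780/7.64) = 19.08 rad/s.
Critical damping c_c = 2√(k·m) = 2√(2780 × 7.64) = 291.5 N·s/m, so ζ = c/c_c = 89.1/291.5 = 0.3057.
ω_d = ω_n√(1 − ζ²) = 19.08 × √(1 − 0.0934) = 18.16 rad/s.

18.2 rad/s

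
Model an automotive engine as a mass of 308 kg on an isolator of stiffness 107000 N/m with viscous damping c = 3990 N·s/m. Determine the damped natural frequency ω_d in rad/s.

ω_n = √(k/m) = √(107000/308) = 18.64 rad/s.
Critical damping c_c = 2√(k·m) = 2√(107000 × 308) = 11480 N·s/m, so ζ = c/c_c = 3990/11480 = 0.3475.
ω_d = ω_n√(1 − ζ²) = 18.64 × √(1 − 0.121) = 17.48 rad/s.

17.5 rad/s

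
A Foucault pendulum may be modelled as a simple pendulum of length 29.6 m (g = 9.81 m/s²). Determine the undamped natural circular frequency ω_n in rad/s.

0.576 rad/s

For a simple pendulum ω_n = √(g/L) = √(9.81/29.6) = √0.3314 = 0.5757 rad/s.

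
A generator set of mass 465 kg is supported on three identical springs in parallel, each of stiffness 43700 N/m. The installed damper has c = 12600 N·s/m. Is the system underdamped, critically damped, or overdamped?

Parallel springs add: k_eq = 3 × 43700 = 131100 N/m.
c_c = 2√(k_eq·m) = 15620 N·s/m; ζ = c/c_c = 12600/15620 = 0.807.
Since ζ < 1 the system is underdamped.

underdamped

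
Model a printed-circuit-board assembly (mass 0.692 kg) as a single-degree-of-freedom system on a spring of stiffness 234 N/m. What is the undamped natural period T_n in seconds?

0.342 s

ω_n = √(k/m) = √(234.0/0.692) = √338.2 = 18.39 rad/s.
T_n = 2π/ω_n = 6.283/18.39 = 0.3417 s.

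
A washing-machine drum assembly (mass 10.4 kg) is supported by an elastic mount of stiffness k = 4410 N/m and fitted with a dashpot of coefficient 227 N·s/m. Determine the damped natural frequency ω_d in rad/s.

17.5 rad/s

ω_n = √(k/m) = √(4410/10.4) = 20.59 rad/s.
Critical damping c_c = 2√(k·m) = 2√(4410 × 10.4) = 428.3 N·s/m, so ζ = c/c_c = 227/428.3 = 0.5300.
ω_d = ω_n√(1 − ζ²) = 20.59 × √(1 − 0.281) = 17.46 rad/s.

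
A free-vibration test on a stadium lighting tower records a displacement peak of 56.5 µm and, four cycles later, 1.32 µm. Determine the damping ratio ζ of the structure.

Logarithmic decrement δ = (1/n)·ln(x₀/x_n) = (1/4)·ln(56.5/1.32) = (1/4)·ln(42.80) = 0.9392.
ζ = δ/√(4π² + δ²) = 0.9392/√(39.48 + 0.882) = 0.9392/6.353 = 0.1478.

0.148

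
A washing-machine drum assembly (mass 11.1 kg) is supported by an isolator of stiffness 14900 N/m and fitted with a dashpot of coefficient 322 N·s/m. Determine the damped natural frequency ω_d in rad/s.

33.6 rad/s

ω_n = √(k/m) = √(14900/11.1) = 36.64 rad/s.
Critical damping c_c = 2√(k·m) = 2√(14900 × 11.1) = 813.4 N·s/m, so ζ = c/c_c = 322/813.4 = 0.3959.
ω_d = ω_n√(1 − ζ²) = 36.64 × √(1 − 0.157) = 33.64 rad/s.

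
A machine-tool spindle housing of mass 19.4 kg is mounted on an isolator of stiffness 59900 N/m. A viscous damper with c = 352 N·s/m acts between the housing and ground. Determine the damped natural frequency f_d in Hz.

ω_n = √(k/m) = √(59900/19.4) = 55.57 rad/s.
Critical damping c_c = 2√(k·m) = 2√(59900 × 19.4) = 2156 N·s/m, so ζ = c/c_c = 352/2156 = 0.1633.
ω_d = ω_n√(1 − ζ²) = 55.57 × √(1 − 0.0267) = 54.82 rad/s.
f_d = ω_d/(2π) = 8.725 Hz.

8.73 Hz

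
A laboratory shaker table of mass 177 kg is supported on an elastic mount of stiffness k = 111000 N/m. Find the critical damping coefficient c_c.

c_c = 2√(k·m) = 2√(111000 × 177) = 2 × 4432 = 8865 N·s/m.

8860 N·s/m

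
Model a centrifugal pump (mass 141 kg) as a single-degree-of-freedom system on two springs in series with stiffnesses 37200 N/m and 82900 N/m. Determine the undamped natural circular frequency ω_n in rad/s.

Series springs: 1/k_eq = 1/37200 + 1/82900 = 3.894×10^-5, so k_eq = 25680 N/m.
ω_n = √(k_eq/m) = √(25680/141) = √182.1 = 13.49 rad/s.

13.5 rad/s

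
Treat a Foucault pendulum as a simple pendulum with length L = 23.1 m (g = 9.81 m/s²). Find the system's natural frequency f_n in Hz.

For a simple pendulum ω_n = √(g/L) = √(9.81/23.1) = √0.4247 = 0.6517 rad/s.
f_n = ω_n/(2π) = 0.6517/6.283 = 0.1037 Hz.

0.104 Hz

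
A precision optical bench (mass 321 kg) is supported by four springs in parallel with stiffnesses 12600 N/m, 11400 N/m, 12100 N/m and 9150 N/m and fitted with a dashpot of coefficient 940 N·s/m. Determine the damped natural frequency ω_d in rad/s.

11.8 rad/s

Parallel springs add: k_eq = 12600 + 11400 + 12100 + 9150 = 45250 N/m.
ω_n = √(k_eq/m) = √(45250/321) = 11.87 rad/s.
Critical damping c_c = 2√(k_eq·m) = 2√(45250 × 321) = 7622 N·s/m, so ζ = c/c_c = 940/7622 = 0.1233.
ω_d = ω_n√(1 − ζ²) = 11.87 × √(1 − 0.0152) = 11.78 rad/s.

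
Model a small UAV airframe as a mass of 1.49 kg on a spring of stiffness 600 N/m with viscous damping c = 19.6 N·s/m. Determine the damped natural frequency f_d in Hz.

3.02 Hz

ω_n = √(k/m) = √(600.0/1.49) = 20.07 rad/s.
Critical damping c_c = 2√(k·m) = 2√(600.0 × 1.49) = 59.80 N·s/m, so ζ = c/c_c = 19.6/59.80 = 0.3278.
ω_d = ω_n√(1 − ζ²) = 20.07 × √(1 − 0.107) = 18.96 rad/s.
f_d = ω_d/(2π) = 3.017 Hz.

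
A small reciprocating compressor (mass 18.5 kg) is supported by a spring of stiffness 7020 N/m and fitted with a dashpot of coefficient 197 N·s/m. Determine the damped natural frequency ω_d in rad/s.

ω_n = √(k/m) = √(7020/18.5) = 19.48 rad/s.
Critical damping c_c = 2√(k·m) = 2√(7020 × 18.5) = 720.7 N·s/m, so ζ = c/c_c = 197/720.7 = 0.2733.
ω_d = ω_n√(1 − ζ²) = 19.48 × √(1 − 0.0747) = 18.74 rad/s.

18.7 rad/s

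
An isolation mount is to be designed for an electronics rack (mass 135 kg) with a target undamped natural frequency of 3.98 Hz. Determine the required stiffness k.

84400 N/m

ω_n = 2πf_n = 2π × 3.98 = 25.01 rad/s.
k = m·ω_n² = 135 × 25.01² = 135 × 625.4 = 84420 N/m.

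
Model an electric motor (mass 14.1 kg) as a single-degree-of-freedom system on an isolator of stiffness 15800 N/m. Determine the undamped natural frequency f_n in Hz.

5.33 Hz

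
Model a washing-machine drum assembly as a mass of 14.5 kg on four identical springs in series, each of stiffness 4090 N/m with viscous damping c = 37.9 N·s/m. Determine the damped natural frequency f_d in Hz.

1.32 Hz

Series springs: 1/k_eq = 4/4090, so k_eq = 4090/4 = 1023 N/m.
ω_n = √(k_eq/m) = √(1023/14.5) = 8.397 rad/s.
Critical damping c_c = 2√(k_eq·m) = 2√(1023 × 14.5) = 243.5 N·s/m, so ζ = c/c_c = 37.9/243.5 = 0.1556.
ω_d = ω_n√(1 − ζ²) = 8.397 × √(1 − 0.0242) = 8.295 rad/s.
f_d = ω_d/(2π) = 1.320 Hz.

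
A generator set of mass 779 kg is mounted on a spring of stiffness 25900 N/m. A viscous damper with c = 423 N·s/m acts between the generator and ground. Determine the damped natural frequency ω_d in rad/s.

5.76 rad/s

ω_n = √(k/m) = √(25900/779) = 5.766 rad/s.
Critical damping c_c = 2√(k·m) = 2√(25900 × 779) = 8984 N·s/m, so ζ = c/c_c = 423/8984 = 0.04709.
ω_d = ω_n√(1 − ζ²) = 5.766 × √(1 − 0.00222) = 5.760 rad/s.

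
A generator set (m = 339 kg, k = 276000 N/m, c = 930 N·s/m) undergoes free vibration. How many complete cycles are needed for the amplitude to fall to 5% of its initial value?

10 cycles

ζ = c/(2√(km)) = 930/(2√(276000 × 339)) = 930/19350 = 0.04807.
Logarithmic decrement δ = 2πζ/√(1 − ζ²) = 2π × 0.04807/√(1 − 0.00231) = 0.3024.
x_n/x₀ = e^(−nδ) ≤ 0.05; take ln: n ≥ ln(1/0.05)/δ = 2.996/0.3024 = 9.907.
So 10 complete cycles are required.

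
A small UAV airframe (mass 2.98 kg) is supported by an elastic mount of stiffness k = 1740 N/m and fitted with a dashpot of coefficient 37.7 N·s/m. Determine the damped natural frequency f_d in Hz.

3.71 Hz

ω_n = √(k/m) = √(1740/2.98) = 24.16 rad/s.
Critical damping c_c = 2√(k·m) = 2√(1740 × 2.98) = 144.0 N·s/m, so ζ = c/c_c = 37.7/144.0 = 0.2618.
ω_d = ω_n√(1 − ζ²) = 24.16 × √(1 − 0.0685) = 23.32 rad/s.
f_d = ω_d/(2π) = 3.712 Hz.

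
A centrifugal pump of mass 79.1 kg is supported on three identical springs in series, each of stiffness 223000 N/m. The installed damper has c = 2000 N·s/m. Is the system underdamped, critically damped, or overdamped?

underdamped

Series springs: 1/k_eq = 3/223000, so k_eq = 223000/3 = 74330 N/m.
c_c = 2√(k_eq·m) = 4850 N·s/m; ζ = c/c_c = 2000/4850 = 0.412.
Since ζ < 1 the system is underdamped.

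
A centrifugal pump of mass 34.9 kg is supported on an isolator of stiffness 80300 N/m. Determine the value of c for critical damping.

3350 N·s/m

c_c = 2√(k·m) = 2√(80300 × 34.9) = 2 × 1674 = 3348 N·s/m.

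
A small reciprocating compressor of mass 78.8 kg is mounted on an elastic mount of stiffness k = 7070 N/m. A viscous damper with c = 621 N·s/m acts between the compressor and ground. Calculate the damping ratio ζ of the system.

ω_n = √(k/m) = √(7070/78.8) = 9.472 rad/s.
Critical damping c_c = 2√(k·m) = 2√(7070 × 78.8) = 1493 N·s/m, so ζ = c/c_c = 621/1493 = 0.4160.

0.416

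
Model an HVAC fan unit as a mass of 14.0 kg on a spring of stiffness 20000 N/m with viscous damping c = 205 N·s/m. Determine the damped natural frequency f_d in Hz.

ω_n = √(k/m) = √(20000/14.0) = 37.80 rad/s.
Critical damping c_c = 2√(k·m) = 2√(20000 × 14.0) = 1058 N·s/m, so ζ = c/c_c = 205/1058 = 0.1937.
ω_d = ω_n√(1 − ζ²) = 37.80 × √(1 − 0.0375) = 37.08 rad/s.
f_d = ω_d/(2π) = 5.902 Hz.

5.90 Hz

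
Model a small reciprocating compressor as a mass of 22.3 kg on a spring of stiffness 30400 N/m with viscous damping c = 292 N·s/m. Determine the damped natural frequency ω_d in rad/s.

ω_n = √(k/m) = √(30400/22.3) = 36.92 rad/s.
Critical damping c_c = 2√(k·m) = 2√(30400 × 22.3) = 1647 N·s/m, so ζ = c/c_c = 292/1647 = 0.1773.
ω_d = ω_n√(1 − ζ²) = 36.92 × √(1 − 0.0314) = 36.34 rad/s.

36.3 rad/s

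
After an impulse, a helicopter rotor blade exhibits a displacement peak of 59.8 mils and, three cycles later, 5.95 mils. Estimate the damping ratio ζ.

Logarithmic decrement δ = (1/n)·ln(x₀/x_n) = (1/3)·ln(59.8/5.95) = (1/3)·ln(10.05) = 0.7692.
ζ = δ/√(4π² + δ²) = 0.7692/√(39.48 + 0.592) = 0.7692/6.330 = 0.1215.

0.122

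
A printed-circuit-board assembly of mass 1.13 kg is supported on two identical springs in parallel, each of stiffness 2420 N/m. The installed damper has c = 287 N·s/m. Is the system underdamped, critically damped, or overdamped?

overdamped

Parallel springs add: k_eq = 2 × 2420 = 4840 N/m.
c_c = 2√(k_eq·m) = 147.9 N·s/m; ζ = c/c_c = 287/147.9 = 1.94.
Since ζ > 1 the system is overdamped.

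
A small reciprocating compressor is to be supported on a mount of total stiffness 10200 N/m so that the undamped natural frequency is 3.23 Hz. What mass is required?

ω_n = 2πf_n = 2π × 3.23 = 20.29 rad/s.
m = k/ω_n² = 10200/20.29² = 10200/411.9 = 24.76 kg.

24.8 kg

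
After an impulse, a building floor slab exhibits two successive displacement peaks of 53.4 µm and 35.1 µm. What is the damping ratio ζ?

0.0666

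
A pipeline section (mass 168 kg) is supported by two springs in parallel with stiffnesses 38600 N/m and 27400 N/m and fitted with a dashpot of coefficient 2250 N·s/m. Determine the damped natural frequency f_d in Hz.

Parallel springs add: k_eq = 38600 + 27400 = 66000 N/m.
ω_n = √(k_eq/m) = √(66000/168) = 19.82 rad/s.
Critical damping c_c = 2√(k_eq·m) = 2√(66000 × 168) = 6660 N·s/m, so ζ = c/c_c = 2250/6660 = 0.3379.
ω_d = ω_n√(1 − ζ²) = 19.82 × √(1 − 0.114) = 18.66 rad/s.
f_d = ω_d/(2π) = 2.969 Hz.

2.97 Hz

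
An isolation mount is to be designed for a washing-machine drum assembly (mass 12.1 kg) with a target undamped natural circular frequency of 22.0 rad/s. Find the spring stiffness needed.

k = m·ω_n² = 12.1 × 22.00² = 12.1 × 484.0 = 5856 N/m.

5860 N/m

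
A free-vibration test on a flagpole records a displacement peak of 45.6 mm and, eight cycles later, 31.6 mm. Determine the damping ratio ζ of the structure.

0.00730

Logarithmic decrement δ = (1/n)·ln(x₀/x_n) = (1/8)·ln(45.6/31.6) = (1/8)·ln(1.443) = 0.04584.
ζ = δ/√(4π² + δ²) = 0.04584/√(39.48 + 0.00210) = 0.04584/6.283 = 0.007296.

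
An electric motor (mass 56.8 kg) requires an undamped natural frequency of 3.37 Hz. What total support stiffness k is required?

25500 N/m

ω_n = 2πf_n = 2π × 3.37 = 21.17 rad/s.
k = m·ω_n² = 56.8 × 21.17² = 56.8 × 448.4 = 25470 N/m.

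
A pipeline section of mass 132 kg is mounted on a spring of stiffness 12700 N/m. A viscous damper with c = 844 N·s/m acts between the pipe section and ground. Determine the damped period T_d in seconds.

0.678 s

ω_n = √(k/m) = √(12700/132) = 9.809 rad/s.
Critical damping c_c = 2√(k·m) = 2√(12700 × 132) = 2590 N·s/m, so ζ = c/c_c = 844/2590 = 0.3259.
ω_d = ω_n√(1 − ζ²) = 9.809 × √(1 − 0.106) = 9.273 rad/s.
T_d = 2π/ω_d = 0.6776 s.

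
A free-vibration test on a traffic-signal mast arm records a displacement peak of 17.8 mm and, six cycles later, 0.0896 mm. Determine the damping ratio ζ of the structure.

0.139

Logarithmic decrement δ = (1/n)·ln(x₀/x_n) = (1/6)·ln(17.8/0.0896) = (1/6)·ln(198.7) = 0.8819.
ζ = δ/√(4π² + δ²) = 0.8819/√(39.48 + 0.778) = 0.8819/6.345 = 0.1390.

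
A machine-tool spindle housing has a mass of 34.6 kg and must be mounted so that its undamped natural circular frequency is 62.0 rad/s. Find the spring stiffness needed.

k = m·ω_n² = 34.6 × 62.00² = 34.6 × 3844 = 133000 N/m.

133000 N/m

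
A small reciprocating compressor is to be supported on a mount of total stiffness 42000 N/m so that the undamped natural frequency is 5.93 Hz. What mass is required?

ω_n = 2πf_n = 2π × 5.93 = 37.26 rad/s.
m = k/ω_n² = 42000/37.26² = 42000/1388 = 30.25 kg.

30.3 kg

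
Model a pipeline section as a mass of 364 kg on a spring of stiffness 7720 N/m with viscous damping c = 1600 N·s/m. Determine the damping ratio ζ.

0.477

ω_n = √(k/m) = √(7720/364) = 4.605 rad/s.
Critical damping c_c = 2√(k·m) = 2√(7720 × 364) = 3353 N·s/m, so ζ = c/c_c = 1600/3353 = 0.4772.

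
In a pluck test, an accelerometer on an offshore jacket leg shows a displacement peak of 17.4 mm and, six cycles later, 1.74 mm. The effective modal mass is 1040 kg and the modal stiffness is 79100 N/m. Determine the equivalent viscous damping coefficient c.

1110 N·s/m

Logarithmic decrement δ = (1/n)·ln(x₀/x_n) = (1/6)·ln(17.4/1.74) = (1/6)·ln(10.00) = 0.3838.
ζ = δ/√(4π² + δ²) = 0.3838/√(39.48 + 0.147) = 0.3838/6.295 = 0.06096.
c = ζ · 2√(km) = 0.06096 × 2√(79100 × 1040) = 0.06096 × 18140 = 1106 N·s/m.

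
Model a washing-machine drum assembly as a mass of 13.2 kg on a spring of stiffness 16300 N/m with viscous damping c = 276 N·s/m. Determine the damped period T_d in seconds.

ω_n = √(k/m) = √(16300/13.2) = 35.14 rad/s.
Critical damping c_c = 2√(k·m) = 2√(16300 × 13.2) = 927.7 N·s/m, so ζ = c/c_c = 276/927.7 = 0.2975.
ω_d = ω_n√(1 − ζ²) = 35.14 × √(1 − 0.0885) = 33.55 rad/s.
T_d = 2π/ω_d = 0.1873 s.

0.187 s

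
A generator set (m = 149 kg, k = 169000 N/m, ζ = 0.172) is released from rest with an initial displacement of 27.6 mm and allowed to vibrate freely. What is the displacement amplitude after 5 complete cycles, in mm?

Logarithmic decrement δ = 2πζ/√(1 − ζ²) = 2π × 0.1720/√(1 − 0.0296) = 1.097.
After n cycles, x_n/x₀ = e^(−nδ), so x_5 = 27.6 × e^(−5 × 1.097) = 27.6 × 0.004147 = 0.1145 mm.

0.114 mm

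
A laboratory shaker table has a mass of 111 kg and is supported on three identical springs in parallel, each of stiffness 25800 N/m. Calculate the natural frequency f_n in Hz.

4.20 Hz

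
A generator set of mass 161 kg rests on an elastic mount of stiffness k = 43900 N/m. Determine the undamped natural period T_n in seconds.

ω_n = √(k/m) = √(43900/161) = √272.7 = 16.51 rad/s.
T_n = 2π/ω_n = 6.283/16.51 = 0.3805 s.

0.381 s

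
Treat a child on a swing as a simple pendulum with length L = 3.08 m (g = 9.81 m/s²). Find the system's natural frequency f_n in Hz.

For a simple pendulum ω_n = √(g/L) = √(9.81/3.08) = √3.185 = 1.785 rad/s.
f_n = ω_n/(2π) = 1.785/6.283 = 0.2840 Hz.

0.284 Hz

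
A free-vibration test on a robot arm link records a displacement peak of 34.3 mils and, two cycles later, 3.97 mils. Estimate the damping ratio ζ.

0.169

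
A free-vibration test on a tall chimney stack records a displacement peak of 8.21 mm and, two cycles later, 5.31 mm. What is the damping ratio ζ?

Logarithmic decrement δ = (1/n)·ln(x₀/x_n) = (1/2)·ln(8.21/5.31) = (1/2)·ln(1.546) = 0.2179.
ζ = δ/√(4π² + δ²) = 0.2179/√(39.48 + 0.0475) = 0.2179/6.287 = 0.03466.

0.0347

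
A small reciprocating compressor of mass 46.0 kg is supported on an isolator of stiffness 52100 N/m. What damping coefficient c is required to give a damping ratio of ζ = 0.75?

c_c = 2√(k·m) = 2√(52100 × 46.0) = 3096 N·s/m.
c = ζ·c_c = 0.75 × 3096 = 2322 N·s/m.

2320 N·s/m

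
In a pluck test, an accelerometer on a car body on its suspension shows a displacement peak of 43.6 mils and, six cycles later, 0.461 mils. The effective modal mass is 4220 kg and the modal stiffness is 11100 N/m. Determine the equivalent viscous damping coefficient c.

1640 N·s/m

Logarithmic decrement δ = (1/n)·ln(x₀/x_n) = (1/6)·ln(43.6/0.461) = (1/6)·ln(94.58) = 0.7582.
ζ = δ/√(4π² + δ²) = 0.7582/√(39.48 + 0.575) = 0.7582/6.329 = 0.1198.
c = ζ · 2√(km) = 0.1198 × 2√(11100 × 4220) = 0.1198 × 13690 = 1640 N·s/m.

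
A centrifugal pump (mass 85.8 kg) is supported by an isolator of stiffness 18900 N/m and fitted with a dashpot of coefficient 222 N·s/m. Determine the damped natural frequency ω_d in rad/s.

ω_n = √(k/m) = √(18900/85.8) = 14.84 rad/s.
Critical damping c_c = 2√(k·m) = 2√(18900 × 85.8) = 2547 N·s/m, so ζ = c/c_c = 222/2547 = 0.08717.
ω_d = ω_n√(1 − ζ²) = 14.84 × √(1 − 0.00760) = 14.79 rad/s.

14.8 rad/s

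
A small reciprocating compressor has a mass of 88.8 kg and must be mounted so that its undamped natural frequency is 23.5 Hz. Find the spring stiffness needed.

1940000 N/m

ω_n = 2πf_n = 2π × 23.5 = 147.7 rad/s.
k = m·ω_n² = 88.8 × 147.7² = 88.8 × 21800 = 1936000 N/m.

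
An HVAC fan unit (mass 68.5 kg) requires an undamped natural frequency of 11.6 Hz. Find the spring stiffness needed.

ω_n = 2πf_n = 2π × 11.6 = 72.88 rad/s.
k = m·ω_n² = 68.5 × 72.88² = 68.5 × 5312 = 363900 N/m.

364000 N/m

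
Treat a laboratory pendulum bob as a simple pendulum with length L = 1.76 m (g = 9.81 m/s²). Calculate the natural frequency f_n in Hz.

0.376 Hz

For a simple pendulum ω_n = √(g/L) = √(9.81/1.76) = √5.574 = 2.361 rad/s.
f_n = ω_n/(2π) = 2.361/6.283 = 0.3757 Hz.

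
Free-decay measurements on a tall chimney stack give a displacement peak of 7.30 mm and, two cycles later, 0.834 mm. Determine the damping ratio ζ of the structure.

Logarithmic decrement δ = (1/n)·ln(x₀/x_n) = (1/2)·ln(7.30/0.834) = (1/2)·ln(8.753) = 1.085.
ζ = δ/√(4π² + δ²) = 1.085/√(39.48 + 1.18) = 1.085/6.376 = 0.1701.

0.170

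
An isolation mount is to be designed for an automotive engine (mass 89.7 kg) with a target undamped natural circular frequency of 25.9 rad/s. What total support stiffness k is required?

60200 N/m

k = m·ω_n² = 89.7 × 25.90² = 89.7 × 670.8 = 60170 N/m.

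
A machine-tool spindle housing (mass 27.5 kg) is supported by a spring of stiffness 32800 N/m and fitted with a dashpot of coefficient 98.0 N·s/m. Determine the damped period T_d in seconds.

0.182 s

ω_n = √(k/m) = √(32800/27.5) = 34.54 rad/s.
Critical damping c_c = 2√(k·m) = 2√(32800 × 27.5) = 1899 N·s/m, so ζ = c/c_c = 98.0/1899 = 0.05159.
ω_d = ω_n√(1 − ζ²) = 34.54 × √(1 − 0.00266) = 34.49 rad/s.
T_d = 2π/ω_d = 0.1822 s.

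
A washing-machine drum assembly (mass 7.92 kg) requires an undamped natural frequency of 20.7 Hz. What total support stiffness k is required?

ω_n = 2πf_n = 2π × 20.7 = 130.1 rad/s.
k = m·ω_n² = 7.92 × 130.1² = 7.92 × 16920 = 134000 N/m.

134000 N/m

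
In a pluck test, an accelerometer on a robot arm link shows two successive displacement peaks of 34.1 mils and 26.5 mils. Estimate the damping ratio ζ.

0.0401

Logarithmic decrement δ = (1/n)·ln(x₀/x_n) = (1/1)·ln(34.1/26.5) = (1/1)·ln(1.287) = 0.2522.
ζ = δ/√(4π² + δ²) = 0.2522/√(39.48 + 0.0636) = 0.2522/6.288 = 0.04010.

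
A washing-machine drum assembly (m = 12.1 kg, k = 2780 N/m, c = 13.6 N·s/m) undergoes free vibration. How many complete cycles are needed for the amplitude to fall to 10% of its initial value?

10 cycles

ζ = c/(2√(km)) = 13.6/(2√(2780 × 12.1)) = 13.6/366.8 = 0.03708.
Logarithmic decrement δ = 2πζ/√(1 − ζ²) = 2π × 0.03708/√(1 − 0.00137) = 0.2331.
x_n/x₀ = e^(−nδ) ≤ 0.1; take ln: n ≥ ln(1/0.1)/δ = 2.303/0.2331 = 9.877.
So 10 complete cycles are required.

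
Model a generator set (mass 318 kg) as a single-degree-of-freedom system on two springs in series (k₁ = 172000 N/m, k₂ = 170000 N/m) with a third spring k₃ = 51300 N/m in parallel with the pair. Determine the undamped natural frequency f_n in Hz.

Series pair: k_s = k₁k₂/(k₁+k₂) = (172000)(170000)/(172000 + 170000) = 85500 N/m. In parallel with k₃: k_eq = 85500 + 51300 = 136800 N/m.
ω_n = √(k_eq/m) = √(136800/318) = √430.2 = 20.74 rad/s.
f_n = ω_n/(2π) = 20.74/6.283 = 3.301 Hz.

3.30 Hz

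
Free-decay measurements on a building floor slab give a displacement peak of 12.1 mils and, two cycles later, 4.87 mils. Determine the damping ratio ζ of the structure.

Logarithmic decrement δ = (1/n)·ln(x₀/x_n) = (1/2)·ln(12.1/4.87) = (1/2)·ln(2.485) = 0.4551.
ζ = δ/√(4π² + δ²) = 0.4551/√(39.48 + 0.207) = 0.4551/6.300 = 0.07224.

0.0722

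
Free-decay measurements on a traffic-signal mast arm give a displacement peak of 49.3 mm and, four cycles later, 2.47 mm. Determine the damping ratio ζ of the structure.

0.118

Logarithmic decrement δ = (1/n)·ln(x₀/x_n) = (1/4)·ln(49.3/2.47) = (1/4)·ln(19.96) = 0.7484.
ζ = δ/√(4π² + δ²) = 0.7484/√(39.48 + 0.560) = 0.7484/6.328 = 0.1183.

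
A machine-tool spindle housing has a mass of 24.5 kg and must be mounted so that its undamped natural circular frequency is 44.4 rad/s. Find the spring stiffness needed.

48300 N/m

k = m·ω_n² = 24.5 × 44.40² = 24.5 × 1971 = 48300 N/m.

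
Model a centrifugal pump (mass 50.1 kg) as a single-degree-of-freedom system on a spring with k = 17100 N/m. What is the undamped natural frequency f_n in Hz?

ω_n = √(k/m) = √(17100/50.1) = √341.3 = 18.47 rad/s.
f_n = ω_n/(2π) = 18.47/6.283 = 2.940 Hz.

2.94 Hz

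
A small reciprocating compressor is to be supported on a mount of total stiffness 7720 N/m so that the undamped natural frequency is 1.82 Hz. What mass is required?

59.0 kg

ω_n = 2πf_n = 2π × 1.82 = 11.44 rad/s.
m = k/ω_n² = 7720/11.44² = 7720/130.8 = 59.04 kg.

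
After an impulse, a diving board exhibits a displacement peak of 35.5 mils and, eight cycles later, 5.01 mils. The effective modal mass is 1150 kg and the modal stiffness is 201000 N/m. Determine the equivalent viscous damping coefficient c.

1180 N·s/m

Logarithmic decrement δ = (1/n)·ln(x₀/x_n) = (1/8)·ln(35.5/5.01) = (1/8)·ln(7.086) = 0.2448.
ζ = δ/√(4π² + δ²) = 0.2448/√(39.48 + 0.0599) = 0.2448/6.288 = 0.03893.
c = ζ · 2√(km) = 0.03893 × 2√(201000 × 1150) = 0.03893 × 30410 = 1184 N·s/m.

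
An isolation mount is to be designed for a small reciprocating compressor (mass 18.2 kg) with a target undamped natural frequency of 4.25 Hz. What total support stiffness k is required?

13000 N/m

ω_n = 2πf_n = 2π × 4.25 = 26.70 rad/s.
k = m·ω_n² = 18.2 × 26.70² = 18.2 × 713.1 = 12980 N/m.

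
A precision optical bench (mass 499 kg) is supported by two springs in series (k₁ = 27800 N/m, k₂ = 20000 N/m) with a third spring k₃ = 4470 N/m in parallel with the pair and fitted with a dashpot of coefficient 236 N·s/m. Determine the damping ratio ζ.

Series pair: k_s = k₁k₂/(k₁+k₂) = (27800)(20000)/(27800 + 20000) = 11630 N/m. In parallel with k₃: k_eq = 11630 + 4470 = 16100 N/m.
ω_n = √(k_eq/m) = √(16100/499) = 5.681 rad/s.
Critical damping c_c = 2√(k_eq·m) = 2√(16100 × 499) = 5669 N·s/m, so ζ = c/c_c = 236/5669 = 0.04163.

0.0416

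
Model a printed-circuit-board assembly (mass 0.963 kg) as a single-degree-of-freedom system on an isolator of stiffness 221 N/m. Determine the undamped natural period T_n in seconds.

ω_n = √(k/m) = √(221.0/0.963) = √229.5 = 15.15 rad/s.
T_n = 2π/ω_n = 6.283/15.15 = 0.4148 s.

0.415 s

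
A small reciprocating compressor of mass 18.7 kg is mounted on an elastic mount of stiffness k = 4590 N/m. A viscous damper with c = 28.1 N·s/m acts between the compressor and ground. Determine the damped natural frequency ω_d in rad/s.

ω_n = √(k/m) = √(4590/18.7) = 15.67 rad/s.
Critical damping c_c = 2√(k·m) = 2√(4590 × 18.7) = 585.9 N·s/m, so ζ = c/c_c = 28.1/585.9 = 0.04796.
ω_d = ω_n√(1 − ζ²) = 15.67 × √(1 − 0.00230) = 15.65 rad/s.

15.6 rad/s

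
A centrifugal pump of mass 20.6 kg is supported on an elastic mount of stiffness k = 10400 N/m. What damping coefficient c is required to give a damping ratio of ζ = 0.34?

c_c = 2√(k·m) = 2√(10400 × 20.6) = 925.7 N·s/m.
c = ζ·c_c = 0.34 × 925.7 = 314.7 N·s/m.

315 N·s/m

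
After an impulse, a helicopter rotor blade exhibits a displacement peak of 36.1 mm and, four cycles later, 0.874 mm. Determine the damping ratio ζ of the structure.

0.146

Logarithmic decrement δ = (1/n)·ln(x₀/x_n) = (1/4)·ln(36.1/0.874) = (1/4)·ln(41.30) = 0.9302.
ζ = δ/√(4π² + δ²) = 0.9302/√(39.48 + 0.865) = 0.9302/6.352 = 0.1465.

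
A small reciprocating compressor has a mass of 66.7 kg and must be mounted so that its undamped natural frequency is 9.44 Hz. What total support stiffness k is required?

235000 N/m

ω_n = 2πf_n = 2π × 9.44 = 59.31 rad/s.
k = m·ω_n² = 66.7 × 59.31² = 66.7 × 3518 = 234700 N/m.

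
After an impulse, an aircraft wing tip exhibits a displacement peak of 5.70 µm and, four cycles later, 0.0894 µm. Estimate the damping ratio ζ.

Logarithmic decrement δ = (1/n)·ln(x₀/x_n) = (1/4)·ln(5.70/0.0894) = (1/4)·ln(63.76) = 1.039.
ζ = δ/√(4π² + δ²) = 1.039/√(39.48 + 1.08) = 1.039/6.368 = 0.1631.

0.163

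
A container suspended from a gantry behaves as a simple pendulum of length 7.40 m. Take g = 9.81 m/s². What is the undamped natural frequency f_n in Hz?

For a simple pendulum ω_n = √(g/L) = √(9.81/7.40) = √1.326 = 1.151 rad/s.
f_n = ω_n/(2π) = 1.151/6.283 = 0.1832 Hz.

0.183 Hz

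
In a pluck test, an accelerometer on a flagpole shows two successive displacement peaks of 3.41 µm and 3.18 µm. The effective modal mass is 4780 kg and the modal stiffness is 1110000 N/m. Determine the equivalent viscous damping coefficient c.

1620 N·s/m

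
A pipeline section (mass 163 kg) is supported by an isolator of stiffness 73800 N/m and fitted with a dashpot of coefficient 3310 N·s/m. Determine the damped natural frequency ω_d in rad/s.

18.7 rad/s

ω_n = √(k/m) = √(73800/163) = 21.28 rad/s.
Critical damping c_c = 2√(k·m) = 2√(73800 × 163) = 6937 N·s/m, so ζ = c/c_c = 3310/6937 = 0.4772.
ω_d = ω_n√(1 − ζ²) = 21.28 × √(1 − 0.228) = 18.70 rad/s.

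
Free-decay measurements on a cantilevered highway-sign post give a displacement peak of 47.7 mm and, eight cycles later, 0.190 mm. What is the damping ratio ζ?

0.109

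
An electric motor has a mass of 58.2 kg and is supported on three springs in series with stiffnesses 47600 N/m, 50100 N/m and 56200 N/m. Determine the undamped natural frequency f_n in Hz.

2.72 Hz

Series springs: 1/k_eq = 1/47600 + 1/50100 + 1/56200 = 5.876×10^-5, so k_eq = 17020 N/m.
ω_n = √(k_eq/m) = √(17020/58.2) = √292.4 = 17.10 rad/s.
f_n = ω_n/(2π) = 17.10/6.283 = 2.722 Hz.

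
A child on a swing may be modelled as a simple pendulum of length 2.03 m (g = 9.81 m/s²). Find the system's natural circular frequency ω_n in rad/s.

For a simple pendulum ω_n = √(g/L) = √(9.81/2.03) = √4.833 = 2.198 rad/s.

2.20 rad/s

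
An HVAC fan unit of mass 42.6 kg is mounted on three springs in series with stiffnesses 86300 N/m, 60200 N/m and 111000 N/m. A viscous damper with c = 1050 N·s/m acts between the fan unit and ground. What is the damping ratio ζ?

0.491

Series springs: 1/k_eq = 1/86300 + 1/60200 + 1/111000 = 3.721×10^-5, so k_eq = 26880 N/m.
ω_n = √(k_eq/m) = √(26880/42.6) = 25.12 rad/s.
Critical damping c_c = 2√(k_eq·m) = 2√(26880 × 42.6) = 2140 N·s/m, so ζ = c/c_c = 1050/2140 = 0.4906.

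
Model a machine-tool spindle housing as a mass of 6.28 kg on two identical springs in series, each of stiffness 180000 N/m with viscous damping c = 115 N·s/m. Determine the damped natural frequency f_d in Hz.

19.0 Hz

Series springs: 1/k_eq = 2/180000, so k_eq = 180000/2 = 90000 N/m.
ω_n = √(k_eq/m) = √(90000/6.28) = 119.7 rad/s.
Critical damping c_c = 2√(k_eq·m) = 2√(90000 × 6.28) = 1504 N·s/m, so ζ = c/c_c = 115/1504 = 0.07648.
ω_d = ω_n√(1 − ζ²) = 119.7 × √(1 − 0.00585) = 119.4 rad/s.
f_d = ω_d/(2π) = 19.00 Hz.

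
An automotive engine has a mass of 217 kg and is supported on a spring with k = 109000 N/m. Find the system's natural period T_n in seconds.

ω_n = √(k/m) = √(109000/217) = √502.3 = 22.41 rad/s.
T_n = 2π/ω_n = 6.283/22.41 = 0.2803 s.

0.280 s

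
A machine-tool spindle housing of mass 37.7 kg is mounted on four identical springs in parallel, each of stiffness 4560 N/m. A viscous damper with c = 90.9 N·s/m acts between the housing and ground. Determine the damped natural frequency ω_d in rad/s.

22.0 rad/s

Parallel springs add: k_eq = 4 × 4560 = 18240 N/m.
ω_n = √(k_eq/m) = √(18240/37.7) = 22.00 rad/s.
Critical damping c_c = 2√(k_eq·m) = 2√(18240 × 37.7) = 1658 N·s/m, so ζ = c/c_c = 90.9/1658 = 0.05481.
ω_d = ω_n√(1 − ζ²) = 22.00 × √(1 − 0.00300) = 21.96 rad/s.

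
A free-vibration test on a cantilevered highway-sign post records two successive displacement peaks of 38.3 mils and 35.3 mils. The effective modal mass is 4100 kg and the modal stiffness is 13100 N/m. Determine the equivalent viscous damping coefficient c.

Logarithmic decrement δ = (1/n)·ln(x₀/x_n) = (1/1)·ln(38.3/35.3) = (1/1)·ln(1.085) = 0.08157.
ζ = δ/√(4π² + δ²) = 0.08157/√(39.48 + 0.00665) = 0.08157/6.284 = 0.01298.
c = ζ · 2√(km) = 0.01298 × 2√(13100 × 4100) = 0.01298 × 14660 = 190.3 N·s/m.

190 N·s/m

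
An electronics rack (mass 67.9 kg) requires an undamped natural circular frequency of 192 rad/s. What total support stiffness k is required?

2500000 N/m

k = m·ω_n² = 67.9 × 192.0² = 67.9 × 36860 = 2503000 N/m.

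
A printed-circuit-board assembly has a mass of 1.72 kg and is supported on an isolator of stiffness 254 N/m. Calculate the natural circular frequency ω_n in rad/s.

12.2 rad/s

ω_n = √(k/m) = √(254.0/1.72) = √147.7 = 12.15 rad/s.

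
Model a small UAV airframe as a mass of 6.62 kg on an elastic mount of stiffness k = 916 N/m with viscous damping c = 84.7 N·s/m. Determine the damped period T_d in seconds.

ω_n = √(k/m) = √(916.0/6.62) = 11.76 rad/s.
Critical damping c_c = 2√(k·m) = 2√(916.0 × 6.62) = 155.7 N·s/m, so ζ = c/c_c = 84.7/155.7 = 0.5438.
ω_d = ω_n√(1 − ζ²) = 11.76 × √(1 − 0.296) = 9.871 rad/s.
T_d = 2π/ω_d = 0.6365 s.

0.637 s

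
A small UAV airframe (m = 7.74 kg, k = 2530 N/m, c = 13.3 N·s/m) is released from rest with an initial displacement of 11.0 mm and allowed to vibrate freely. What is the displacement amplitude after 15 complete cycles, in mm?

ζ = c/(2√(km)) = 13.3/(2√(2530 × 7.74)) = 13.3/279.9 = 0.04752.
Logarithmic decrement δ = 2πζ/√(1 − ζ²) = 2π × 0.04752/√(1 − 0.00226) = 0.2989.
After n cycles, x_n/x₀ = e^(−nδ), so x_15 = 11.0 × e^(−15 × 0.2989) = 11.0 × 0.01129 = 0.1242 mm.

0.124 mm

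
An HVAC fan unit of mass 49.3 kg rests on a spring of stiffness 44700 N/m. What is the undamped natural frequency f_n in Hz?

4.79 Hz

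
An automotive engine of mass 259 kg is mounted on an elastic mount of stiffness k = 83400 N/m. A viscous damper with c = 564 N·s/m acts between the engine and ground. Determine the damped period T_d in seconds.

ω_n = √(k/m) = √(83400/259) = 17.94 rad/s.
Critical damping c_c = 2√(k·m) = 2√(83400 × 259) = 9295 N·s/m, so ζ = c/c_c = 564/9295 = 0.06068.
ω_d = ω_n√(1 − ζ²) = 17.94 × √(1 − 0.00368) = 17.91 rad/s.
T_d = 2π/ω_d = 0.3508 s.

0.351 s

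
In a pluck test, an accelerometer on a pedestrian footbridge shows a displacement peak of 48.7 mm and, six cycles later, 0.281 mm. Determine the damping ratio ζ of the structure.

0.135

Logarithmic decrement δ = (1/n)·ln(x₀/x_n) = (1/6)·ln(48.7/0.281) = (1/6)·ln(173.3) = 0.8592.
ζ = δ/√(4π² + δ²) = 0.8592/√(39.48 + 0.738) = 0.8592/6.342 = 0.1355.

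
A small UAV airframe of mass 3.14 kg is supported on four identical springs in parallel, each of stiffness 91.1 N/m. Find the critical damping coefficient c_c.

67.7 N·s/m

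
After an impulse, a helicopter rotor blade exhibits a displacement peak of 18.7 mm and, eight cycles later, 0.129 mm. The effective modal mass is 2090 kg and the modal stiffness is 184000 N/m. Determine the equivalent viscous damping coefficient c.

Logarithmic decrement δ = (1/n)·ln(x₀/x_n) = (1/8)·ln(18.7/0.129) = (1/8)·ln(145.0) = 0.6221.
ζ = δ/√(4π² + δ²) = 0.6221/√(39.48 + 0.387) = 0.6221/6.314 = 0.09852.
c = ζ · 2√(km) = 0.09852 × 2√(184000 × 2090) = 0.09852 × 39220 = 3864 N·s/m.

3860 N·s/m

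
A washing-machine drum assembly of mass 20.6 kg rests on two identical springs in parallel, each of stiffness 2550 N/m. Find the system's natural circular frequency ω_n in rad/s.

15.7 rad/s

Parallel springs add: k_eq = 2 × 2550 = 5100 N/m.
ω_n = √(k_eq/m) = √(5100/20.6) = √247.6 = 15.73 rad/s.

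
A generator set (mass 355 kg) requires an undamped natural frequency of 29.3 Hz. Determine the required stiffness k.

12000000 N/m

ω_n = 2πf_n = 2π × 29.3 = 184.1 rad/s.
k = m·ω_n² = 355 × 184.1² = 355 × 33890 = 12030000 N/m.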